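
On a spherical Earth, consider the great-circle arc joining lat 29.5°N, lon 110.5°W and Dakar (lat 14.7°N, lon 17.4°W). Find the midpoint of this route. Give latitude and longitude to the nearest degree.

≈ lat 31°N, lon 61°W

Write both endpoints as unit vectors p₁, p₂ with components (cos φ cos λ, cos φ sin λ, sin φ).
The central angle between the endpoints is δ = arccos(p₁·p₂) ≈ 1.491 rad (85.4°).
Interpolate at f = 1/2 with slerp weights a = sin((1−f)δ)/sin δ ≈ 0.681, b = sin(fδ)/sin δ ≈ 0.681.
p = a·p₁ + b·p₂ ≈ (0.421, -0.752, 0.508); φ = arcsin(p_z) ≈ 30.52°, λ = atan2(p_y, p_x) ≈ -60.76°.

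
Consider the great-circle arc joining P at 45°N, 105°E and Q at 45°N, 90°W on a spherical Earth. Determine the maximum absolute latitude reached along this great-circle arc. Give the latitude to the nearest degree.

≈ 83°N

The great circle lies in the plane with unit normal n̂ = (p₁ × p₂)/|p₁ × p₂|.
Here n̂_z ≈ +0.129; the vertex latitude is φ_max = arccos|n̂_z| ≈ 82.6°.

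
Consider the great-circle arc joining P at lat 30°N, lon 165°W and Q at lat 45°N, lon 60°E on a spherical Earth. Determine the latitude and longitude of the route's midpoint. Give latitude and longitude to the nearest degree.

Convert each endpoint to a unit vector on the sphere (x = cos φ cos λ, y = cos φ sin λ, z = sin φ).
The central angle between the endpoints is δ = arccos(p₁·p₂) ≈ 1.650 rad (94.6°).
Interpolate at f = 1/2 with slerp weights a = sin((1−f)δ)/sin δ ≈ 0.737, b = sin(fδ)/sin δ ≈ 0.737.
p = a·p₁ + b·p₂ ≈ (-0.356, 0.286, 0.890); φ = arcsin(p_z) ≈ 62.83°, λ = atan2(p_y, p_x) ≈ 141.21°.

≈ lat 63°N, lon 141°E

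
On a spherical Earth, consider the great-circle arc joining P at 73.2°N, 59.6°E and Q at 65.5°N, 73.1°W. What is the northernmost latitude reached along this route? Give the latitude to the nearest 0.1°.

≈ 81.7°N

The great circle lies in the plane with unit normal n̂ = (p₁ × p₂)/|p₁ × p₂|.
Here n̂_z ≈ -0.144; the vertex latitude is φ_max = arccos|n̂_z| ≈ 81.7°.
Check via Clairaut: cos φ_max = |cos φ₁| · sin C = cos(73.2°)·sin(29.8°) ≈ 0.144, again giving ≈ 81.7°.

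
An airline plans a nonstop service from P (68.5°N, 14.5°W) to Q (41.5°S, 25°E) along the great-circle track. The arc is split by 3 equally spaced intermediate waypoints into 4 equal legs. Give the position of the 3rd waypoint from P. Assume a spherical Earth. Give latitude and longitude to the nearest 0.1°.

Convert each endpoint to a unit vector on the sphere (x = cos φ cos λ, y = cos φ sin λ, z = sin φ).
The central angle between the endpoints is δ = arccos(p₁·p₂) ≈ 1.987 rad (113.9°).
Interpolate at f = 3/4 with slerp weights a = sin((1−f)δ)/sin δ ≈ 0.521, b = sin(fδ)/sin δ ≈ 1.090.
p = a·p₁ + b·p₂ ≈ (0.925, 0.297, -0.237); φ = arcsin(p_z) ≈ -13.73°, λ = atan2(p_y, p_x) ≈ 17.81°.

≈ (13.7°S, 17.8°E)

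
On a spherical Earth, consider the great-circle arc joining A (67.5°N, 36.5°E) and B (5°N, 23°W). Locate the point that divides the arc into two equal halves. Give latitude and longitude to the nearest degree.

≈ (39°N, 8°W)

Convert each endpoint to a unit vector on the sphere (x = cos φ cos λ, y = cos φ sin λ, z = sin φ).
The central angle between the endpoints is δ = arccos(p₁·p₂) ≈ 1.293 rad (74.1°).
Interpolate at f = 1/2 with slerp weights a = sin((1−f)δ)/sin δ ≈ 0.626, b = sin(fδ)/sin δ ≈ 0.626.
p = a·p₁ + b·p₂ ≈ (0.767, -0.101, 0.633); φ = arcsin(p_z) ≈ 39.30°, λ = atan2(p_y, p_x) ≈ -7.52°.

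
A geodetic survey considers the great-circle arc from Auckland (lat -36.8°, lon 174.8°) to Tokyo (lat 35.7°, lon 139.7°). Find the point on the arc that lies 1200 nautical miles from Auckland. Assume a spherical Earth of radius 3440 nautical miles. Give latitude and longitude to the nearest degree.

The haversine formula gives a central angle δ ≈ 1.387 rad (79.5°) between the endpoints. The total great-circle distance is δ·R ≈ 1.387 × 3440 ≈ 4772 nmi, so the target fraction is f = 1200/4772 ≈ 0.251.
Interpolate at f ≈ 0.251 with slerp weights a = sin((1−f)δ)/sin δ ≈ 0.876, b = sin(fδ)/sin δ ≈ 0.348.
p = a·p₁ + b·p₂ ≈ (-0.914, 0.246, -0.322); φ = arcsin(p_z) ≈ -18.79°, λ = atan2(p_y, p_x) ≈ 164.93°.

≈ lat -19°, lon 165°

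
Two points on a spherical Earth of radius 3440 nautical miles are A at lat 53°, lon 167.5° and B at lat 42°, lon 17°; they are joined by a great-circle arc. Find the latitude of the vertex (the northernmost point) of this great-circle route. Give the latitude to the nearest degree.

≈ 77°

The great circle lies in the plane with unit normal n̂ = (p₁ × p₂)/|p₁ × p₂|.
Here n̂_z ≈ -0.223; the vertex latitude is φ_max = arccos|n̂_z| ≈ 77.1°.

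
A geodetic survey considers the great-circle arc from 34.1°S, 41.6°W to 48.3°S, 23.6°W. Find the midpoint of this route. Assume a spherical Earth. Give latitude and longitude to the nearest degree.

≈ 42°S, 34°W

Convert each endpoint to a unit vector on the sphere (x = cos φ cos λ, y = cos φ sin λ, z = sin φ).
The central angle between the endpoints is δ = arccos(p₁·p₂) ≈ 0.341 rad (19.5°).
Interpolate at f = 1/2 with slerp weights a = sin((1−f)δ)/sin δ ≈ 0.507, b = sin(fδ)/sin δ ≈ 0.507.
p = a·p₁ + b·p₂ ≈ (0.623, -0.414, -0.663); φ = arcsin(p_z) ≈ -41.55°, λ = atan2(p_y, p_x) ≈ -33.59°.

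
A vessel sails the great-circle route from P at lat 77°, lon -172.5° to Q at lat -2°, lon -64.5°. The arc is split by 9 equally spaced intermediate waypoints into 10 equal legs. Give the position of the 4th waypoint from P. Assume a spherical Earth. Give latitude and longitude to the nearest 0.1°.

The haversine formula gives a central angle δ ≈ 1.674 rad (95.9°) between the endpoints.
Interpolate at f = 4/10 with slerp weights a = sin((1−f)δ)/sin δ ≈ 0.849, b = sin(fδ)/sin δ ≈ 0.624.
p = a·p₁ + b·p₂ ≈ (0.079, -0.588, 0.805); φ = arcsin(p_z) ≈ 53.61°, λ = atan2(p_y, p_x) ≈ -82.32°.

≈ lat 53.6°, lon -82.3°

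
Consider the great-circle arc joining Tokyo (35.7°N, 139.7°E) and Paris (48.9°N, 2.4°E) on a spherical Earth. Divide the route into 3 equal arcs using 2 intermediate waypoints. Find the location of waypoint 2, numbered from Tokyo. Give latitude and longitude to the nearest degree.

≈ 68°N, 47°E

Write both endpoints as unit vectors p₁, p₂ with components (cos φ cos λ, cos φ sin λ, sin φ).
The central angle between the endpoints is δ = arccos(p₁·p₂) ≈ 1.523 rad (87.3°).
Interpolate at f = 2/3 with slerp weights a = sin((1−f)δ)/sin δ ≈ 0.487, b = sin(fδ)/sin δ ≈ 0.851.
p = a·p₁ + b·p₂ ≈ (0.257, 0.279, 0.925); φ = arcsin(p_z) ≈ 67.69°, λ = atan2(p_y, p_x) ≈ 47.33°.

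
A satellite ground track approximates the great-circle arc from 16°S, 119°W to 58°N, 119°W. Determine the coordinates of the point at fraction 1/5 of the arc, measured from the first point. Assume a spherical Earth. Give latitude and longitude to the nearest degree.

Convert each endpoint to a unit vector on the sphere (x = cos φ cos λ, y = cos φ sin λ, z = sin φ).
The central angle between the endpoints is δ = arccos(p₁·p₂) ≈ 1.292 rad (74.0°).
Interpolate at f = 1/5 with slerp weights a = sin((1−f)δ)/sin δ ≈ 0.894, b = sin(fδ)/sin δ ≈ 0.266.
p = a·p₁ + b·p₂ ≈ (-0.485, -0.874, -0.021); φ = arcsin(p_z) ≈ -1.20°, λ = atan2(p_y, p_x) ≈ -119.00°.

≈ 1°S, 119°W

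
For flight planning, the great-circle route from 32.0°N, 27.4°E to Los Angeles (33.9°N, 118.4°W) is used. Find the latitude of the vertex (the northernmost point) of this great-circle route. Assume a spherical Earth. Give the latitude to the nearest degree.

The great circle lies in the plane with unit normal n̂ = (p₁ × p₂)/|p₁ × p₂|.
Here n̂_z ≈ -0.413; the vertex latitude is φ_max = arccos|n̂_z| ≈ 65.6°.

≈ 66°N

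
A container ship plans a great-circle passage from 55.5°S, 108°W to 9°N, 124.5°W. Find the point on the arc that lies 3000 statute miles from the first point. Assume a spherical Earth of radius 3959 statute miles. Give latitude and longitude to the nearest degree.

≈ 13°S, 121°W

The haversine formula gives a central angle δ ≈ 1.151 rad (66.0°) between the endpoints. The total great-circle distance is δ·R ≈ 1.151 × 3959 ≈ 4557 mi, so the target fraction is f = 3000/4557 ≈ 0.658.
Interpolate at f ≈ 0.658 with slerp weights a = sin((1−f)δ)/sin δ ≈ 0.420, b = sin(fδ)/sin δ ≈ 0.753.
p = a·p₁ + b·p₂ ≈ (-0.494, -0.839, -0.228); φ = arcsin(p_z) ≈ -13.19°, λ = atan2(p_y, p_x) ≈ -120.52°.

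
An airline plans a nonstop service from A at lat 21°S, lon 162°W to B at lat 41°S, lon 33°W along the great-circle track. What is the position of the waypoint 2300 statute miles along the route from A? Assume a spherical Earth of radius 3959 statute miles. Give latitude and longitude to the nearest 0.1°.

The haversine formula gives a central angle δ ≈ 1.781 rad (102.0°) between the endpoints. The total great-circle distance is δ·R ≈ 1.781 × 3959 ≈ 7050 mi, so the target fraction is f = 2300/7050 ≈ 0.326.
Interpolate at f ≈ 0.326 with slerp weights a = sin((1−f)δ)/sin δ ≈ 0.953, b = sin(fδ)/sin δ ≈ 0.561.
p = a·p₁ + b·p₂ ≈ (-0.491, -0.506, -0.710); φ = arcsin(p_z) ≈ -45.20°, λ = atan2(p_y, p_x) ≈ -134.15°.

≈ lat 45.2°S, lon 134.2°W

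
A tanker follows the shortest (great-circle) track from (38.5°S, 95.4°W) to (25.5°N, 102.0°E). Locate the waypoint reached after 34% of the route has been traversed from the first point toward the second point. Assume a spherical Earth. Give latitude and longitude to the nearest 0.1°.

≈ (47.7°S, 172.3°W)

Convert each endpoint to a unit vector on the sphere (x = cos φ cos λ, y = cos φ sin λ, z = sin φ).
The central angle between the endpoints is δ = arccos(p₁·p₂) ≈ 2.799 rad (160.4°).
Interpolate at f = 0.34 with slerp weights a = sin((1−f)δ)/sin δ ≈ 2.867, b = sin(fδ)/sin δ ≈ 2.428.
p = a·p₁ + b·p₂ ≈ (-0.667, -0.091, -0.740); φ = arcsin(p_z) ≈ -47.71°, λ = atan2(p_y, p_x) ≈ -172.26°.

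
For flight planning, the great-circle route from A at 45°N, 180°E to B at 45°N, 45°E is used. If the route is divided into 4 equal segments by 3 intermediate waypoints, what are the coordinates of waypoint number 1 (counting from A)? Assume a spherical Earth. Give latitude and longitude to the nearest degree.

≈ 61°N, 159°E

Convert each endpoint to a unit vector on the sphere (x = cos φ cos λ, y = cos φ sin λ, z = sin φ).
The central angle between the endpoints is δ = arccos(p₁·p₂) ≈ 1.424 rad (81.6°).
Interpolate at f = 1/4 with slerp weights a = sin((1−f)δ)/sin δ ≈ 0.886, b = sin(fδ)/sin δ ≈ 0.352.
p = a·p₁ + b·p₂ ≈ (-0.450, 0.176, 0.875); φ = arcsin(p_z) ≈ 61.09°, λ = atan2(p_y, p_x) ≈ 158.63°.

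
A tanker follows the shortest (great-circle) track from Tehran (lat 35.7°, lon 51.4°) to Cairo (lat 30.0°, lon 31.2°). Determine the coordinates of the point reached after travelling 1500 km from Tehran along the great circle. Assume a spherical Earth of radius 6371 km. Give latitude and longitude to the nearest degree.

Convert each endpoint to a unit vector on the sphere (x = cos φ cos λ, y = cos φ sin λ, z = sin φ).
The central angle between the endpoints is δ = arccos(p₁·p₂) ≈ 0.312 rad (17.9°). The total great-circle distance is δ·R ≈ 0.312 × 6371 ≈ 1986 km, so the target fraction is f = 1500/1986 ≈ 0.755.
Interpolate at f ≈ 0.755 with slerp weights a = sin((1−f)δ)/sin δ ≈ 0.249, b = sin(fδ)/sin δ ≈ 0.761.
p = a·p₁ + b·p₂ ≈ (0.689, 0.499, 0.525); φ = arcsin(p_z) ≈ 31.69°, λ = atan2(p_y, p_x) ≈ 35.90°.

≈ lat 32°, lon 36°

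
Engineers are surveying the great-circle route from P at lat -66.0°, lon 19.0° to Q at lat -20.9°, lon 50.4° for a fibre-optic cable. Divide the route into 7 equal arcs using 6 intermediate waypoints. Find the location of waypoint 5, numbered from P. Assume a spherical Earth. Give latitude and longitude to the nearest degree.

≈ lat -34°, lon 46°

Write both endpoints as unit vectors p₁, p₂ with components (cos φ cos λ, cos φ sin λ, sin φ).
The central angle between the endpoints is δ = arccos(p₁·p₂) ≈ 0.863 rad (49.4°).
Interpolate at f = 5/7 with slerp weights a = sin((1−f)δ)/sin δ ≈ 0.321, b = sin(fδ)/sin δ ≈ 0.761.
p = a·p₁ + b·p₂ ≈ (0.577, 0.590, -0.565); φ = arcsin(p_z) ≈ -34.40°, λ = atan2(p_y, p_x) ≈ 45.67°.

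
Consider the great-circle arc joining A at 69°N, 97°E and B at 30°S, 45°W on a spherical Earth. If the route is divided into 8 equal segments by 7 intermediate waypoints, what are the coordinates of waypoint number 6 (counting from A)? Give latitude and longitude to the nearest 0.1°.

≈ 2.4°N, 34.9°W

Write both endpoints as unit vectors p₁, p₂ with components (cos φ cos λ, cos φ sin λ, sin φ).
The central angle between the endpoints is δ = arccos(p₁·p₂) ≈ 2.362 rad (135.3°).
Interpolate at f = 6/8 with slerp weights a = sin((1−f)δ)/sin δ ≈ 0.792, b = sin(fδ)/sin δ ≈ 1.394.
p = a·p₁ + b·p₂ ≈ (0.819, -0.572, 0.043); φ = arcsin(p_z) ≈ 2.44°, λ = atan2(p_y, p_x) ≈ -34.92°.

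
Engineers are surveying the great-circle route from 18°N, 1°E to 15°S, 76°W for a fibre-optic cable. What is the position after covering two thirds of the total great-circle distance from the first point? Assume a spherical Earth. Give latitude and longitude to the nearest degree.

≈ 4°S, 50°W

Write both endpoints as unit vectors p₁, p₂ with components (cos φ cos λ, cos φ sin λ, sin φ).
The central angle between the endpoints is δ = arccos(p₁·p₂) ≈ 1.444 rad (82.7°).
Interpolate at f = 2/3 with slerp weights a = sin((1−f)δ)/sin δ ≈ 0.467, b = sin(fδ)/sin δ ≈ 0.827.
p = a·p₁ + b·p₂ ≈ (0.637, -0.768, -0.070); φ = arcsin(p_z) ≈ -4.01°, λ = atan2(p_y, p_x) ≈ -50.31°.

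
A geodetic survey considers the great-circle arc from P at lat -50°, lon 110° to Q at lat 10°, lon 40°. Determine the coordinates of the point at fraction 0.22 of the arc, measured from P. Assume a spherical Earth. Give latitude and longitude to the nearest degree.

≈ lat -40°, lon 87°

Write both endpoints as unit vectors p₁, p₂ with components (cos φ cos λ, cos φ sin λ, sin φ).
The central angle between the endpoints is δ = arccos(p₁·p₂) ≈ 1.487 rad (85.2°).
Interpolate at f = 0.22 with slerp weights a = sin((1−f)δ)/sin δ ≈ 0.920, b = sin(fδ)/sin δ ≈ 0.323.
p = a·p₁ + b·p₂ ≈ (0.041, 0.760, -0.649); φ = arcsin(p_z) ≈ -40.45°, λ = atan2(p_y, p_x) ≈ 86.91°.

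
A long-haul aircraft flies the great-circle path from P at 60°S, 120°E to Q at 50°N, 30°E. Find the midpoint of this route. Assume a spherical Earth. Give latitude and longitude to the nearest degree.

≈ 7°S, 68°E

Write both endpoints as unit vectors p₁, p₂ with components (cos φ cos λ, cos φ sin λ, sin φ).
The central angle between the endpoints is δ = arccos(p₁·p₂) ≈ 2.296 rad (131.6°).
Interpolate at f = 1/2 with slerp weights a = sin((1−f)δ)/sin δ ≈ 1.219, b = sin(fδ)/sin δ ≈ 1.219.
p = a·p₁ + b·p₂ ≈ (0.374, 0.919, -0.122); φ = arcsin(p_z) ≈ -7.00°, λ = atan2(p_y, p_x) ≈ 67.88°.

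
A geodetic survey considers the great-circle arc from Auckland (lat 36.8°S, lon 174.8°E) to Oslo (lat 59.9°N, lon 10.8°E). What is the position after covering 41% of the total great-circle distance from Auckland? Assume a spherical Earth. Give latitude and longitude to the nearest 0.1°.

Write both endpoints as unit vectors p₁, p₂ with components (cos φ cos λ, cos φ sin λ, sin φ).
The central angle between the endpoints is δ = arccos(p₁·p₂) ≈ 2.700 rad (154.7°).
Interpolate at f = 0.41 with slerp weights a = sin((1−f)δ)/sin δ ≈ 2.341, b = sin(fδ)/sin δ ≈ 2.095.
p = a·p₁ + b·p₂ ≈ (-0.835, 0.367, 0.410); φ = arcsin(p_z) ≈ 24.19°, λ = atan2(p_y, p_x) ≈ 156.29°.

≈ lat 24.2°N, lon 156.3°E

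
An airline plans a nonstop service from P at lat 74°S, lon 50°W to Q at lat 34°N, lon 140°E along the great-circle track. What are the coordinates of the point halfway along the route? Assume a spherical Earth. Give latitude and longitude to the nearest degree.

≈ lat 36°S, lon 145°E

Write both endpoints as unit vectors p₁, p₂ with components (cos φ cos λ, cos φ sin λ, sin φ).
The central angle between the endpoints is δ = arccos(p₁·p₂) ≈ 2.438 rad (139.7°).
Interpolate at f = 1/2 with slerp weights a = sin((1−f)δ)/sin δ ≈ 1.451, b = sin(fδ)/sin δ ≈ 1.451.
p = a·p₁ + b·p₂ ≈ (-0.664, 0.467, -0.583); φ = arcsin(p_z) ≈ -35.70°, λ = atan2(p_y, p_x) ≈ 144.91°.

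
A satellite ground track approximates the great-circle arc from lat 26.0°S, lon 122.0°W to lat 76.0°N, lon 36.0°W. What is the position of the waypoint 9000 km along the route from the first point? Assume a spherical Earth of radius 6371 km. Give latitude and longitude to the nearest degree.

From cos δ = sin φ₁ sin φ₂ + cos φ₁ cos φ₂ cos Δλ, the central angle is δ ≈ 1.993 rad (114.2°). The total great-circle distance is δ·R ≈ 1.993 × 6371 ≈ 12700 km, so the target fraction is f = 9000/12700 ≈ 0.709.
Interpolate at f ≈ 0.709 with slerp weights a = sin((1−f)δ)/sin δ ≈ 0.602, b = sin(fδ)/sin δ ≈ 1.083.
p = a·p₁ + b·p₂ ≈ (-0.075, -0.613, 0.787); φ = arcsin(p_z) ≈ 51.90°, λ = atan2(p_y, p_x) ≈ -96.95°.

≈ lat 52°N, lon 97°W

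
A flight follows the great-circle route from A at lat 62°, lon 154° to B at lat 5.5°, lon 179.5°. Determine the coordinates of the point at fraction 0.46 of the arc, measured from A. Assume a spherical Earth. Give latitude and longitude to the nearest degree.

From cos δ = sin φ₁ sin φ₂ + cos φ₁ cos φ₂ cos Δλ, the central angle is δ ≈ 1.040 rad (59.6°).
Interpolate at f = 0.46 with slerp weights a = sin((1−f)δ)/sin δ ≈ 0.617, b = sin(fδ)/sin δ ≈ 0.534.
p = a·p₁ + b·p₂ ≈ (-0.792, 0.132, 0.596); φ = arcsin(p_z) ≈ 36.61°, λ = atan2(p_y, p_x) ≈ 170.56°.

≈ lat 37°, lon 171°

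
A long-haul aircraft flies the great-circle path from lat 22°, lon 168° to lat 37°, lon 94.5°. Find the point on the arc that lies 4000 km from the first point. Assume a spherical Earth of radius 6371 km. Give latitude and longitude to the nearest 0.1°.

≈ lat 36.1°, lon 129.8°

The haversine formula gives a central angle δ ≈ 1.120 rad (64.2°) between the endpoints. The total great-circle distance is δ·R ≈ 1.120 × 6371 ≈ 7135 km, so the target fraction is f = 4000/7135 ≈ 0.561.
Interpolate at f ≈ 0.561 with slerp weights a = sin((1−f)δ)/sin δ ≈ 0.525, b = sin(fδ)/sin δ ≈ 0.653.
p = a·p₁ + b·p₂ ≈ (-0.517, 0.621, 0.589); φ = arcsin(p_z) ≈ 36.11°, λ = atan2(p_y, p_x) ≈ 129.79°.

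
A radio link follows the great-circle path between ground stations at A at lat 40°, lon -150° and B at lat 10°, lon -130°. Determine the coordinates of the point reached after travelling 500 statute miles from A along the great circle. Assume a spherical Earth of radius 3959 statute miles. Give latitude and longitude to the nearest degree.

The haversine formula gives a central angle δ ≈ 0.608 rad (34.9°) between the endpoints. The total great-circle distance is δ·R ≈ 0.608 × 3959 ≈ 2409 mi, so the target fraction is f = 500/2409 ≈ 0.208.
Interpolate at f ≈ 0.208 with slerp weights a = sin((1−f)δ)/sin δ ≈ 0.811, b = sin(fδ)/sin δ ≈ 0.220.
p = a·p₁ + b·p₂ ≈ (-0.678, -0.477, 0.560); φ = arcsin(p_z) ≈ 34.04°, λ = atan2(p_y, p_x) ≈ -144.86°.

≈ lat 34°, lon -145°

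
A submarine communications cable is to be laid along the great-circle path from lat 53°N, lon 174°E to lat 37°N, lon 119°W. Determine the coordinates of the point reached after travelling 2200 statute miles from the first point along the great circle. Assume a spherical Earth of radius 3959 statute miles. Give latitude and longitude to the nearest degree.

Convert each endpoint to a unit vector on the sphere (x = cos φ cos λ, y = cos φ sin λ, z = sin φ).
The central angle between the endpoints is δ = arccos(p₁·p₂) ≈ 0.839 rad (48.1°). The total great-circle distance is δ·R ≈ 0.839 × 3959 ≈ 3320 mi, so the target fraction is f = 2200/3320 ≈ 0.663.
Interpolate at f ≈ 0.663 with slerp weights a = sin((1−f)δ)/sin δ ≈ 0.375, b = sin(fδ)/sin δ ≈ 0.709.
p = a·p₁ + b·p₂ ≈ (-0.499, -0.472, 0.727); φ = arcsin(p_z) ≈ 46.61°, λ = atan2(p_y, p_x) ≈ -136.62°.

≈ lat 47°N, lon 137°W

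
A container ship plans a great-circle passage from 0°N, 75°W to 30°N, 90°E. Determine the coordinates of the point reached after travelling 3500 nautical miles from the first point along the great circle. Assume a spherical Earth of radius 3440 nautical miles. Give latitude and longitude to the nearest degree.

Write both endpoints as unit vectors p₁, p₂ with components (cos φ cos λ, cos φ sin λ, sin φ).
The central angle between the endpoints is δ = arccos(p₁·p₂) ≈ 2.562 rad (146.8°). The total great-circle distance is δ·R ≈ 2.562 × 3440 ≈ 8812 nmi, so the target fraction is f = 3500/8812 ≈ 0.397.
Interpolate at f ≈ 0.397 with slerp weights a = sin((1−f)δ)/sin δ ≈ 1.824, b = sin(fδ)/sin δ ≈ 1.553.
p = a·p₁ + b·p₂ ≈ (0.472, -0.418, 0.776); φ = arcsin(p_z) ≈ 50.93°, λ = atan2(p_y, p_x) ≈ -41.49°.

≈ 51°N, 41°W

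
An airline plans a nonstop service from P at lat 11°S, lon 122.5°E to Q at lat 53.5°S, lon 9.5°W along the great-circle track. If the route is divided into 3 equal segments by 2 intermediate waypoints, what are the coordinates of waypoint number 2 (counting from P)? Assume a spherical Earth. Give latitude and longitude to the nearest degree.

The haversine formula gives a central angle δ ≈ 1.810 rad (103.7°) between the endpoints.
Interpolate at f = 2/3 with slerp weights a = sin((1−f)δ)/sin δ ≈ 0.584, b = sin(fδ)/sin δ ≈ 0.962.
p = a·p₁ + b·p₂ ≈ (0.256, 0.389, -0.885); φ = arcsin(p_z) ≈ -62.23°, λ = atan2(p_y, p_x) ≈ 56.64°.

≈ lat 62°S, lon 57°E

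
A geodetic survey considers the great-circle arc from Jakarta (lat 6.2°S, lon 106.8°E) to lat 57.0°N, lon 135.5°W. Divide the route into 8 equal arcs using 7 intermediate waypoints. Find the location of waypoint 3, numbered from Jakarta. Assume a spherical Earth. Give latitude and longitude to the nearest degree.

Convert each endpoint to a unit vector on the sphere (x = cos φ cos λ, y = cos φ sin λ, z = sin φ).
The central angle between the endpoints is δ = arccos(p₁·p₂) ≈ 1.920 rad (110.0°).
Interpolate at f = 3/8 with slerp weights a = sin((1−f)δ)/sin δ ≈ 0.992, b = sin(fδ)/sin δ ≈ 0.702.
p = a·p₁ + b·p₂ ≈ (-0.558, 0.676, 0.481); φ = arcsin(p_z) ≈ 28.78°, λ = atan2(p_y, p_x) ≈ 129.51°.

≈ lat 29°N, lon 130°E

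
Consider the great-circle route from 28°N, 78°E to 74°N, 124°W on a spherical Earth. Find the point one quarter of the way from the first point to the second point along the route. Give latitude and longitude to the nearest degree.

Write both endpoints as unit vectors p₁, p₂ with components (cos φ cos λ, cos φ sin λ, sin φ).
The central angle between the endpoints is δ = arccos(p₁·p₂) ≈ 1.343 rad (77.0°).
Interpolate at f = 1/4 with slerp weights a = sin((1−f)δ)/sin δ ≈ 0.868, b = sin(fδ)/sin δ ≈ 0.338.
p = a·p₁ + b·p₂ ≈ (0.107, 0.672, 0.733); φ = arcsin(p_z) ≈ 47.10°, λ = atan2(p_y, p_x) ≈ 80.94°.

≈ 47°N, 81°E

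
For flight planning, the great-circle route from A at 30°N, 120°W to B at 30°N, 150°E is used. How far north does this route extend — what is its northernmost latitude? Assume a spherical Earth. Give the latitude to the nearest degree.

≈ 39°N

The great circle lies in the plane with unit normal n̂ = (p₁ × p₂)/|p₁ × p₂|.
Here n̂_z ≈ -0.775; the vertex latitude is φ_max = arccos|n̂_z| ≈ 39.2°.
Check via Clairaut: cos φ_max = |cos φ₁| · sin C = cos(30.0°)·sin(63.4°) ≈ 0.775, again giving ≈ 39.2°.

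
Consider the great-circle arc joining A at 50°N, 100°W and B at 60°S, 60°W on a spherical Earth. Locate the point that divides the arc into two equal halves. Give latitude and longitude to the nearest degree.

≈ 5°S, 83°W

The haversine formula gives a central angle δ ≈ 2.001 rad (114.7°) between the endpoints.
Interpolate at f = 1/2 with slerp weights a = sin((1−f)δ)/sin δ ≈ 0.926, b = sin(fδ)/sin δ ≈ 0.926.
p = a·p₁ + b·p₂ ≈ (0.128, -0.987, -0.093); φ = arcsin(p_z) ≈ -5.31°, λ = atan2(p_y, p_x) ≈ -82.60°.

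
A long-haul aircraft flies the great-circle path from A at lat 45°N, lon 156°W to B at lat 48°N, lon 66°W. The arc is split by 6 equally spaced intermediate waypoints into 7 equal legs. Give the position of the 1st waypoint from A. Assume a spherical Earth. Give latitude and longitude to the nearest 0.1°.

≈ lat 49.7°N, lon 145.9°W

From cos δ = sin φ₁ sin φ₂ + cos φ₁ cos φ₂ cos Δλ, the central angle is δ ≈ 1.018 rad (58.3°).
Interpolate at f = 1/7 with slerp weights a = sin((1−f)δ)/sin δ ≈ 0.900, b = sin(fδ)/sin δ ≈ 0.170.
p = a·p₁ + b·p₂ ≈ (-0.535, -0.363, 0.763); φ = arcsin(p_z) ≈ 49.72°, λ = atan2(p_y, p_x) ≈ -145.85°.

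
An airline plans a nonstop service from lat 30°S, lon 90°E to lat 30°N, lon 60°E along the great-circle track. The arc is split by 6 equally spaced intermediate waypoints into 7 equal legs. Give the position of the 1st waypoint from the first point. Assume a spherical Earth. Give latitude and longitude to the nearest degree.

≈ lat 22°S, lon 85°E

The haversine formula gives a central angle δ ≈ 1.160 rad (66.5°) between the endpoints.
Interpolate at f = 1/7 with slerp weights a = sin((1−f)δ)/sin δ ≈ 0.914, b = sin(fδ)/sin δ ≈ 0.180.
p = a·p₁ + b·p₂ ≈ (0.078, 0.927, -0.367); φ = arcsin(p_z) ≈ -21.55°, λ = atan2(p_y, p_x) ≈ 85.20°.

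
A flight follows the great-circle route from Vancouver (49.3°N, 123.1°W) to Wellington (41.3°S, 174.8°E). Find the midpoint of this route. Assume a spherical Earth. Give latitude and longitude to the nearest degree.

≈ 5°N, 157°W

Write both endpoints as unit vectors p₁, p₂ with components (cos φ cos λ, cos φ sin λ, sin φ).
The central angle between the endpoints is δ = arccos(p₁·p₂) ≈ 1.845 rad (105.7°).
Interpolate at f = 1/2 with slerp weights a = sin((1−f)δ)/sin δ ≈ 0.828, b = sin(fδ)/sin δ ≈ 0.828.
p = a·p₁ + b·p₂ ≈ (-0.915, -0.396, 0.081); φ = arcsin(p_z) ≈ 4.66°, λ = atan2(p_y, p_x) ≈ -156.59°.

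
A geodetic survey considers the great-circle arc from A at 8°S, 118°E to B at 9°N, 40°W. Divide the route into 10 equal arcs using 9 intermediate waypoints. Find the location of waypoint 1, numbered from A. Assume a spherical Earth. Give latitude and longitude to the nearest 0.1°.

Write both endpoints as unit vectors p₁, p₂ with components (cos φ cos λ, cos φ sin λ, sin φ).
The central angle between the endpoints is δ = arccos(p₁·p₂) ≈ 2.761 rad (158.2°).
Interpolate at f = 1/10 with slerp weights a = sin((1−f)δ)/sin δ ≈ 1.645, b = sin(fδ)/sin δ ≈ 0.735.
p = a·p₁ + b·p₂ ≈ (-0.209, 0.971, -0.114); φ = arcsin(p_z) ≈ -6.54°, λ = atan2(p_y, p_x) ≈ 102.12°.

≈ 6.5°S, 102.1°E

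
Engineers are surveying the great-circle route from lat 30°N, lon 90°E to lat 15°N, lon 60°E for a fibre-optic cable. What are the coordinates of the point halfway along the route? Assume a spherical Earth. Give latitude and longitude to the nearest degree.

The haversine formula gives a central angle δ ≈ 0.547 rad (31.4°) between the endpoints.
Interpolate at f = 1/2 with slerp weights a = sin((1−f)δ)/sin δ ≈ 0.519, b = sin(fδ)/sin δ ≈ 0.519.
p = a·p₁ + b·p₂ ≈ (0.251, 0.884, 0.394); φ = arcsin(p_z) ≈ 23.21°, λ = atan2(p_y, p_x) ≈ 74.16°.

≈ lat 23°N, lon 74°E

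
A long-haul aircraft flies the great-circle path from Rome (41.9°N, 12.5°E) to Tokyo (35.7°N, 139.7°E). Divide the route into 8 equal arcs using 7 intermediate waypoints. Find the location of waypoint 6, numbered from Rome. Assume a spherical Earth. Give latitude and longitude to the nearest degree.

Convert each endpoint to a unit vector on the sphere (x = cos φ cos λ, y = cos φ sin λ, z = sin φ).
The central angle between the endpoints is δ = arccos(p₁·p₂) ≈ 1.547 rad (88.6°).
Interpolate at f = 6/8 with slerp weights a = sin((1−f)δ)/sin δ ≈ 0.377, b = sin(fδ)/sin δ ≈ 0.917.
p = a·p₁ + b·p₂ ≈ (-0.294, 0.542, 0.787); φ = arcsin(p_z) ≈ 51.91°, λ = atan2(p_y, p_x) ≈ 118.45°.

≈ 52°N, 118°E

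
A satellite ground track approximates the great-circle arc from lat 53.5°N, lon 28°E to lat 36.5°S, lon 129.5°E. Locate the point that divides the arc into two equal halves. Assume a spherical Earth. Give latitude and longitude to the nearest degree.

≈ lat 13°N, lon 89°E

Convert each endpoint to a unit vector on the sphere (x = cos φ cos λ, y = cos φ sin λ, z = sin φ).
The central angle between the endpoints is δ = arccos(p₁·p₂) ≈ 2.182 rad (125.0°).
Interpolate at f = 1/2 with slerp weights a = sin((1−f)δ)/sin δ ≈ 1.083, b = sin(fδ)/sin δ ≈ 1.083.
p = a·p₁ + b·p₂ ≈ (0.015, 0.974, 0.226); φ = arcsin(p_z) ≈ 13.08°, λ = atan2(p_y, p_x) ≈ 89.12°.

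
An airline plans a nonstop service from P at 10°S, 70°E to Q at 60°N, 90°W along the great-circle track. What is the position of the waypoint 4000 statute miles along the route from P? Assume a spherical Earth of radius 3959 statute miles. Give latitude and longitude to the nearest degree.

The haversine formula gives a central angle δ ≈ 2.231 rad (127.8°) between the endpoints. The total great-circle distance is δ·R ≈ 2.231 × 3959 ≈ 8832 mi, so the target fraction is f = 4000/8832 ≈ 0.453.
Interpolate at f ≈ 0.453 with slerp weights a = sin((1−f)δ)/sin δ ≈ 1.189, b = sin(fδ)/sin δ ≈ 1.072.
p = a·p₁ + b·p₂ ≈ (0.400, 0.564, 0.722); φ = arcsin(p_z) ≈ 46.23°, λ = atan2(p_y, p_x) ≈ 54.63°.

≈ 46°N, 55°E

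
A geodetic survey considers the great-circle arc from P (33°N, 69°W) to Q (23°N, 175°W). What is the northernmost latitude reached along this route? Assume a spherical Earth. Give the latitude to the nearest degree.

≈ 42°N

The great circle lies in the plane with unit normal n̂ = (p₁ × p₂)/|p₁ × p₂|.
Here n̂_z ≈ -0.742; the vertex latitude is φ_max = arccos|n̂_z| ≈ 42.1°.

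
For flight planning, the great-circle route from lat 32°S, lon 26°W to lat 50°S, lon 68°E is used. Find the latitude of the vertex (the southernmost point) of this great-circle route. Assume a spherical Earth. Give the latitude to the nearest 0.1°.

≈ 54.2°S

The great circle lies in the plane with unit normal n̂ = (p₁ × p₂)/|p₁ × p₂|.
Here n̂_z ≈ +0.585; the vertex latitude is φ_max = arccos|n̂_z| ≈ 54.2°.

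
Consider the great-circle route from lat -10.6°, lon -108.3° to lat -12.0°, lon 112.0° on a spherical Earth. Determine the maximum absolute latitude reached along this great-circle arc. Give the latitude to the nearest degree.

The great circle lies in the plane with unit normal n̂ = (p₁ × p₂)/|p₁ × p₂|.
Here n̂_z ≈ -0.865; the vertex latitude is φ_max = arccos|n̂_z| ≈ 30.1°.
Check via Clairaut: cos φ_max = |cos φ₁| · sin C = cos(10.6°)·sin(118.4°) ≈ 0.865, again giving ≈ 30.1°.

≈ -30°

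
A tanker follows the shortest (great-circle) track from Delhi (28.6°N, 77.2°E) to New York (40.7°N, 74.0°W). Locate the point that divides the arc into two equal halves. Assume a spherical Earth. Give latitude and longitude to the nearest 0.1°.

Write both endpoints as unit vectors p₁, p₂ with components (cos φ cos λ, cos φ sin λ, sin φ).
The central angle between the endpoints is δ = arccos(p₁·p₂) ≈ 1.845 rad (105.7°).
Interpolate at f = 1/2 with slerp weights a = sin((1−f)δ)/sin δ ≈ 0.828, b = sin(fδ)/sin δ ≈ 0.828.
p = a·p₁ + b·p₂ ≈ (0.334, 0.106, 0.937); φ = arcsin(p_z) ≈ 69.49°, λ = atan2(p_y, p_x) ≈ 17.52°.

≈ 69.5°N, 17.5°E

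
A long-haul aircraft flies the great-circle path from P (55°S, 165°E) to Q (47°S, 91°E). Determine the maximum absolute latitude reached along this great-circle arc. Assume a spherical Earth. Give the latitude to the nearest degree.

The great circle lies in the plane with unit normal n̂ = (p₁ × p₂)/|p₁ × p₂|.
Here n̂_z ≈ -0.532; the vertex latitude is φ_max = arccos|n̂_z| ≈ 57.9°.

≈ 58°S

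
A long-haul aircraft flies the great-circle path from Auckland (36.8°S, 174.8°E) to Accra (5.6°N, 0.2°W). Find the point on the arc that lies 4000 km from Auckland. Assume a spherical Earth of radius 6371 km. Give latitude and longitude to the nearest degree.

Convert each endpoint to a unit vector on the sphere (x = cos φ cos λ, y = cos φ sin λ, z = sin φ).
The central angle between the endpoints is δ = arccos(p₁·p₂) ≈ 2.591 rad (148.5°). The total great-circle distance is δ·R ≈ 2.591 × 6371 ≈ 16509 km, so the target fraction is f = 4000/16509 ≈ 0.242.
Interpolate at f ≈ 0.242 with slerp weights a = sin((1−f)δ)/sin δ ≈ 1.767, b = sin(fδ)/sin δ ≈ 1.123.
p = a·p₁ + b·p₂ ≈ (-0.291, 0.124, -0.949); φ = arcsin(p_z) ≈ -71.55°, λ = atan2(p_y, p_x) ≈ 156.87°.

≈ 72°S, 157°E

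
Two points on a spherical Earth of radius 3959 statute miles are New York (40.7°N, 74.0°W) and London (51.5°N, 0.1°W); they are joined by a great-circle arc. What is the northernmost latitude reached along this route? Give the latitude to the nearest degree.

The great circle lies in the plane with unit normal n̂ = (p₁ × p₂)/|p₁ × p₂|.
Here n̂_z ≈ +0.591; the vertex latitude is φ_max = arccos|n̂_z| ≈ 53.8°.
Check via Clairaut: cos φ_max = |cos φ₁| · sin C = cos(40.7°)·sin(51.2°) ≈ 0.591, again giving ≈ 53.8°.

≈ 54°N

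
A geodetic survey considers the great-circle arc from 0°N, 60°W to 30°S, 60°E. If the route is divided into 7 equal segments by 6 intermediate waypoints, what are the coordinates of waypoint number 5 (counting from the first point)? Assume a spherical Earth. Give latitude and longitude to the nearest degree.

≈ 33°S, 21°E

Convert each endpoint to a unit vector on the sphere (x = cos φ cos λ, y = cos φ sin λ, z = sin φ).
The central angle between the endpoints is δ = arccos(p₁·p₂) ≈ 2.019 rad (115.7°).
Interpolate at f = 5/7 with slerp weights a = sin((1−f)δ)/sin δ ≈ 0.605, b = sin(fδ)/sin δ ≈ 1.100.
p = a·p₁ + b·p₂ ≈ (0.779, 0.301, -0.550); φ = arcsin(p_z) ≈ -33.37°, λ = atan2(p_y, p_x) ≈ 21.14°.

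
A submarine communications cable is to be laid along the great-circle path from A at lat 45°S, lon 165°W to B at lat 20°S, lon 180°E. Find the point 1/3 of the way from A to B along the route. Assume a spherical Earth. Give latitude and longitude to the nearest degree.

From cos δ = sin φ₁ sin φ₂ + cos φ₁ cos φ₂ cos Δλ, the central angle is δ ≈ 0.487 rad (27.9°).
Interpolate at f = 1/3 with slerp weights a = sin((1−f)δ)/sin δ ≈ 0.682, b = sin(fδ)/sin δ ≈ 0.345.
p = a·p₁ + b·p₂ ≈ (-0.790, -0.125, -0.600); φ = arcsin(p_z) ≈ -36.88°, λ = atan2(p_y, p_x) ≈ -171.03°.

≈ lat 37°S, lon 171°W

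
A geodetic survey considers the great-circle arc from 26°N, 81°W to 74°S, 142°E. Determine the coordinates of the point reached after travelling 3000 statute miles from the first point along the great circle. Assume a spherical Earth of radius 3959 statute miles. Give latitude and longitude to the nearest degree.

From cos δ = sin φ₁ sin φ₂ + cos φ₁ cos φ₂ cos Δλ, the central angle is δ ≈ 2.218 rad (127.1°). The total great-circle distance is δ·R ≈ 2.218 × 3959 ≈ 8779 mi, so the target fraction is f = 3000/8779 ≈ 0.342.
Interpolate at f ≈ 0.342 with slerp weights a = sin((1−f)δ)/sin δ ≈ 1.245, b = sin(fδ)/sin δ ≈ 0.861.
p = a·p₁ + b·p₂ ≈ (-0.012, -0.959, -0.282); φ = arcsin(p_z) ≈ -16.38°, λ = atan2(p_y, p_x) ≈ -90.71°.

≈ 16°S, 91°W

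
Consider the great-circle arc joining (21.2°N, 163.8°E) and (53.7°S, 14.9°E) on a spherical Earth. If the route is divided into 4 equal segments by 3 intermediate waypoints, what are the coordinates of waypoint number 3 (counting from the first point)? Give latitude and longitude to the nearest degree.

≈ (62°S, 82°E)

Convert each endpoint to a unit vector on the sphere (x = cos φ cos λ, y = cos φ sin λ, z = sin φ).
The central angle between the endpoints is δ = arccos(p₁·p₂) ≈ 2.440 rad (139.8°).
Interpolate at f = 3/4 with slerp weights a = sin((1−f)δ)/sin δ ≈ 0.888, b = sin(fδ)/sin δ ≈ 1.498.
p = a·p₁ + b·p₂ ≈ (0.062, 0.459, -0.886); φ = arcsin(p_z) ≈ -62.40°, λ = atan2(p_y, p_x) ≈ 82.31°.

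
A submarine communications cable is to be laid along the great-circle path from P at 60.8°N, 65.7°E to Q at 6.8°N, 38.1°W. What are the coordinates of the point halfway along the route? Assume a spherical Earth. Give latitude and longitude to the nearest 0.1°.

≈ 44.9°N, 9.7°W

From cos δ = sin φ₁ sin φ₂ + cos φ₁ cos φ₂ cos Δλ, the central angle is δ ≈ 1.583 rad (90.7°).
Interpolate at f = 1/2 with slerp weights a = sin((1−f)δ)/sin δ ≈ 0.711, b = sin(fδ)/sin δ ≈ 0.711.
p = a·p₁ + b·p₂ ≈ (0.699, -0.120, 0.705); φ = arcsin(p_z) ≈ 44.85°, λ = atan2(p_y, p_x) ≈ -9.71°.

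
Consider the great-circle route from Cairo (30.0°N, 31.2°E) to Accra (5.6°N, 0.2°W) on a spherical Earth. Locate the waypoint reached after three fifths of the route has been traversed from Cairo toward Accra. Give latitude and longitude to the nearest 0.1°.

The haversine formula gives a central angle δ ≈ 0.669 rad (38.3°) between the endpoints.
Interpolate at f = 3/5 with slerp weights a = sin((1−f)δ)/sin δ ≈ 0.426, b = sin(fδ)/sin δ ≈ 0.630.
p = a·p₁ + b·p₂ ≈ (0.943, 0.189, 0.275); φ = arcsin(p_z) ≈ 15.94°, λ = atan2(p_y, p_x) ≈ 11.34°.

≈ 15.9°N, 11.3°E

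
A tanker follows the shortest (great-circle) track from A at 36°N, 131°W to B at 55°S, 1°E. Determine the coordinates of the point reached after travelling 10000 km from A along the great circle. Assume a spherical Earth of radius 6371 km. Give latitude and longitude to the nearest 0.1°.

From cos δ = sin φ₁ sin φ₂ + cos φ₁ cos φ₂ cos Δλ, the central angle is δ ≈ 2.485 rad (142.4°). The total great-circle distance is δ·R ≈ 2.485 × 6371 ≈ 15831 km, so the target fraction is f = 10000/15831 ≈ 0.632.
Interpolate at f ≈ 0.632 with slerp weights a = sin((1−f)δ)/sin δ ≈ 1.298, b = sin(fδ)/sin δ ≈ 1.638.
p = a·p₁ + b·p₂ ≈ (0.250, -0.776, -0.579); φ = arcsin(p_z) ≈ -35.35°, λ = atan2(p_y, p_x) ≈ -72.14°.

≈ 35.3°S, 72.1°W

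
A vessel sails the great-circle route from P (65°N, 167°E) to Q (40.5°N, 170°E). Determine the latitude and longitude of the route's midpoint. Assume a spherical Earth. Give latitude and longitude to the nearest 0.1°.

Convert each endpoint to a unit vector on the sphere (x = cos φ cos λ, y = cos φ sin λ, z = sin φ).
The central angle between the endpoints is δ = arccos(p₁·p₂) ≈ 0.429 rad (24.6°).
Interpolate at f = 1/2 with slerp weights a = sin((1−f)δ)/sin δ ≈ 0.512, b = sin(fδ)/sin δ ≈ 0.512.
p = a·p₁ + b·p₂ ≈ (-0.594, 0.116, 0.796); φ = arcsin(p_z) ≈ 52.76°, λ = atan2(p_y, p_x) ≈ 168.93°.

≈ (52.8°N, 168.9°E)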